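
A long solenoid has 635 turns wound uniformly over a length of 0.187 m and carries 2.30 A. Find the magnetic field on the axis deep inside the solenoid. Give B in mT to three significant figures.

B ≈ 9.81 mT

Inside a long solenoid, B = μ₀nI with n = 3396 turns/m.
B = 4π×10⁻⁷ × 3396 × 2.30 = 9.81×10⁻³ T.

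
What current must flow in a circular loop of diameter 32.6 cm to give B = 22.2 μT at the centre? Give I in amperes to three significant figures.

At the centre of a circular loop B = μ₀I/(2R), so I = 2RB/μ₀.
With R = 0.163 m, I = 2 × 0.163 × 2.22×10⁻⁵ / (4π×10⁻⁷) = 5.76 A.

I ≈ 5.76 A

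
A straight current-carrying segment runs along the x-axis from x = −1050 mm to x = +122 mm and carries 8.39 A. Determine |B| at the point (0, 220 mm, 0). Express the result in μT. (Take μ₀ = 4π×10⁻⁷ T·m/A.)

For a finite straight segment, B = (μ₀I/4πd)(sinθ₁ + sinθ₂), where θ₁, θ₂ are the angles from the perpendicular to each end.
The perpendicular distance is d = 0.22 m; the end-offsets along the wire are a = 1.05 m and b = 0.122 m.
sinθ₁ = 1.05/√(1.05²+0.22²) = 0.9787; sinθ₂ = 0.122/√(0.122²+0.22²) = 0.4850.
B = (4π×10⁻⁷ × 8.39) / (4π × 0.22) × (0.9787 + 0.4850) = 5.58×10⁻⁶ T.

B ≈ 5.58 μT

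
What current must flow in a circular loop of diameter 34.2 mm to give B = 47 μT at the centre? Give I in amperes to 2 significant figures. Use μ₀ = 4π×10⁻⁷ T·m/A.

I ≈ 1.3 A

At the centre of a circular loop B = μ₀I/(2R), so I = 2RB/μ₀.
With R = 0.0171 m, I = 2 × 0.0171 × 4.70×10⁻⁵ / (4π×10⁻⁷) = 1.28 A.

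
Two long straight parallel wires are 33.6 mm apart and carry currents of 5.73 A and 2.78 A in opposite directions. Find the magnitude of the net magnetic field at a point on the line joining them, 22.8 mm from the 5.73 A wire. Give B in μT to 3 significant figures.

B ≈ 102 μT

Each long wire gives B = μ₀I/(2πd). Distances are d₁ = 0.0228 m and d₂ = 0.0108 m.
B₁ = 5.03×10⁻⁵ T, B₂ = 5.15×10⁻⁵ T.
Between antiparallel currents both contributions point the same way, so they add. B = B₁ + B₂ = 5.03×10⁻⁵ + 5.15×10⁻⁵ = 1.02×10⁻⁴ T.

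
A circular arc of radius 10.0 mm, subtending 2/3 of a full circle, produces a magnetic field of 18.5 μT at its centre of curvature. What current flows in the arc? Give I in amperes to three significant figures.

For a circular arc, B = μ₀Iφ/(4πR) with φ in radians; here φ = 4.189 rad.
So I = 4πRB/(μ₀φ) = 4π × 0.01 × 1.85×10⁻⁵ / (4π×10⁻⁷ × 4.189) = 0.442 A.

I ≈ 0.442 A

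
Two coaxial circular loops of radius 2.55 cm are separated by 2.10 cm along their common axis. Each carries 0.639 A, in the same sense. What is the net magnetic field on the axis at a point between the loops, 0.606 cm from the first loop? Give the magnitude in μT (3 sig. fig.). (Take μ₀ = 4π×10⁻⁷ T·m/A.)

B ≈ 24.6 μT

Each loop contributes B = μ₀IR²/[2(R²+z²)^(3/2)] on the axis, with z measured from that loop.
Loop 1 (z = 0.00606 m): B₁ = 1.45×10⁻⁵ T. Loop 2 (z = 0.01494 m): B₂ = 1.01×10⁻⁵ T.
The fields add: B = B₁ + B₂ = 2.46×10⁻⁵ T.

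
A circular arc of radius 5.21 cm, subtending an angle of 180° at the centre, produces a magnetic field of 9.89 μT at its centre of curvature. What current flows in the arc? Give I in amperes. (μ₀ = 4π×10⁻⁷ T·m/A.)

For a circular arc, B = μ₀Iφ/(4πR) with φ in radians; here φ = 3.142 rad.
So I = 4πRB/(μ₀φ) = 4π × 0.0521 × 9.89×10⁻⁶ / (4π×10⁻⁷ × 3.142) = 1.64 A.

I ≈ 1.64 A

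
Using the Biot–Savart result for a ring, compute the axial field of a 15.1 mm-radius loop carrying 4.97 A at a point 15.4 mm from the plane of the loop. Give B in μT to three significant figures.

B ≈ 71.0 μT

On the axis of a circular loop, B = μ₀IR² / [2(R²+z²)^(3/2)].
R² + z² = (0.0151)² + (0.0154)² = 0.0004652 m², and (R²+z²)^(3/2) = 1.00×10⁻⁵ m³.
B = (4π×10⁻⁷ × 4.97 × 0.000228) / (2 × 1.00×10⁻⁵) = 7.10×10⁻⁵ T.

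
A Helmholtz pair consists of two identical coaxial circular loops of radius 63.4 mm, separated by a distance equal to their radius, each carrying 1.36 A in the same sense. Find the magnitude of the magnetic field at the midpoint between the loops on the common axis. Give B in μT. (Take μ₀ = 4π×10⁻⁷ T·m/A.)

Each loop contributes B = μ₀IR²/[2(R²+z²)^(3/2)] on the axis, with z measured from that loop.
Loop 1 (z = 0.0317 m): B₁ = 9.64×10⁻⁶ T. Loop 2 (z = 0.0317 m): B₂ = 9.64×10⁻⁶ T.
The fields add: B = B₁ + B₂ = 1.93×10⁻⁵ T.

B ≈ 19.3 μT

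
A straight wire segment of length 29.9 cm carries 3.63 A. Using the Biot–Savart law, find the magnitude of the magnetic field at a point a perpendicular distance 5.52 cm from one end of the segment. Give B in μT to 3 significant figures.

B ≈ 6.47 μT

For a finite straight segment, B = (μ₀I/4πd)(sinθ₁ + sinθ₂), where θ₁, θ₂ are the angles from the perpendicular to each end.
The perpendicular foot is at one end, so the two end-offsets along the wire are 0 and L = 0.299 m.
sinθ₁ = 0/√(0²+0.0552²) = 0.0000; sinθ₂ = 0.299/√(0.299²+0.0552²) = 0.9834.
B = (4π×10⁻⁷ × 3.63) / (4π × 0.0552) × (0.0000 + 0.9834) = 6.47×10⁻⁶ T.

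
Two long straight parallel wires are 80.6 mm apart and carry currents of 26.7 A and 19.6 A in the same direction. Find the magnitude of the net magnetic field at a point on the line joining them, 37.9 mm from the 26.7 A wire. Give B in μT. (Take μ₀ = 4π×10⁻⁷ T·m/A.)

B ≈ 49.1 μT

Each long wire gives B = μ₀I/(2πd). Distances are d₁ = 0.0379 m and d₂ = 0.0427 m.
B₁ = 1.41×10⁻⁴ T, B₂ = 9.18×10⁻⁵ T.
Between parallel currents the two contributions point in opposite directions, so they subtract. B = |B₁ − B₂| = |1.41×10⁻⁴ − 9.18×10⁻⁵| = 4.91×10⁻⁵ T.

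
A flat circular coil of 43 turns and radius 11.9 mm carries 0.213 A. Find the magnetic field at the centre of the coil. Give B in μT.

For an N-turn flat coil, B = Nμ₀I/(2R) with R = 0.0119 m.
B = 43 × 1.12×10⁻⁵ T = 4.84×10⁻⁴ T.

B ≈ 484 μT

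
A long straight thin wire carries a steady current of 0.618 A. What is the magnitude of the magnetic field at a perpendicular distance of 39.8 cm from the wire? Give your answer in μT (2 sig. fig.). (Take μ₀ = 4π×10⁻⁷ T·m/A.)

For an infinitely long straight wire, B = μ₀I/(2πd).
B = (4π×10⁻⁷ × 0.618) / (2π × 0.398) = 3.11×10⁻⁷ T.

B ≈ 0.31 μT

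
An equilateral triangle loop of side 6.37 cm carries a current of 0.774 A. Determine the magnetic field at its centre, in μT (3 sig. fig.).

B ≈ 21.9 μT

Each side is a finite straight segment at perpendicular distance d = a/(2 tan(π/3)) = 0.01839 m from the centre, with end-angles ±π/3.
One side contributes B₁ = (μ₀I/4πd)·2 sin(π/3) = 7.29×10⁻⁶ T.
All 3 sides add in the same direction: B = 3 × 7.29×10⁻⁶ = 2.19×10⁻⁵ T.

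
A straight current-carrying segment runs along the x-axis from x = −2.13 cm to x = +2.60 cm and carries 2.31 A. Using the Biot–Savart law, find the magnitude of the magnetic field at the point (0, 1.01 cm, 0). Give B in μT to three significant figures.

B ≈ 42.0 μT

For a finite straight segment, B = (μ₀I/4πd)(sinθ₁ + sinθ₂), where θ₁, θ₂ are the angles from the perpendicular to each end.
The perpendicular distance is d = 0.0101 m; the end-offsets along the wire are a = 0.0213 m and b = 0.026 m.
sinθ₁ = 0.0213/√(0.0213²+0.0101²) = 0.9036; sinθ₂ = 0.026/√(0.026²+0.0101²) = 0.9321.
B = (4π×10⁻⁷ × 2.31) / (4π × 0.0101) × (0.9036 + 0.9321) = 4.20×10⁻⁵ T.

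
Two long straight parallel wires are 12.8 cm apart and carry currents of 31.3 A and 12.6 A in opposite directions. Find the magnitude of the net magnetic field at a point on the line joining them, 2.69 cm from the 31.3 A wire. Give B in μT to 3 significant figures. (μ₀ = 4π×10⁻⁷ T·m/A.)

Each long wire gives B = μ₀I/(2πd). Distances are d₁ = 0.0269 m and d₂ = 0.1011 m.
B₁ = 2.33×10⁻⁴ T, B₂ = 2.49×10⁻⁵ T.
Between antiparallel currents both contributions point the same way, so they add. B = B₁ + B₂ = 2.33×10⁻⁴ + 2.49×10⁻⁵ = 2.58×10⁻⁴ T.

B ≈ 258 μT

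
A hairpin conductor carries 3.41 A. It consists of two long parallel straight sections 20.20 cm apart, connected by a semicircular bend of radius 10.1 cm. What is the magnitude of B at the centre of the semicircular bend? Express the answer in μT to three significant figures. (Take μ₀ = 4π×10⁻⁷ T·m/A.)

B ≈ 17.4 μT

The semicircular arc contributes B_arc = μ₀I·π/(4πR) = μ₀I/(4R) = 1.06×10⁻⁵ T.
Each semi-infinite lead is at perpendicular distance R = 0.101 m from the centre, with the perpendicular foot at its near end, so it contributes μ₀I/(4πR); both point the same way, together 6.75×10⁻⁶ T.
Arc and leads all point the same direction: B = 1.06×10⁻⁵ + 6.75×10⁻⁶ = 1.74×10⁻⁵ T.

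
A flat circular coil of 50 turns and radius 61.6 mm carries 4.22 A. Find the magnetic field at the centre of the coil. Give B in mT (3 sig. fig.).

For an N-turn flat coil, B = Nμ₀I/(2R) with R = 0.0616 m.
B = 50 × 4.30×10⁻⁵ T = 2.15×10⁻³ T.

B ≈ 2.15 mT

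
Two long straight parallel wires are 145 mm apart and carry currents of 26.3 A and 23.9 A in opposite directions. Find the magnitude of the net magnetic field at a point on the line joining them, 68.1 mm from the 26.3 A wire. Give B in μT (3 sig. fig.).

Each long wire gives B = μ₀I/(2πd). Distances are d₁ = 0.0681 m and d₂ = 0.0769 m.
B₁ = 7.72×10⁻⁵ T, B₂ = 6.22×10⁻⁵ T.
Between antiparallel currents both contributions point the same way, so they add. B = B₁ + B₂ = 7.72×10⁻⁵ + 6.22×10⁻⁵ = 1.39×10⁻⁴ T.

B ≈ 139 μT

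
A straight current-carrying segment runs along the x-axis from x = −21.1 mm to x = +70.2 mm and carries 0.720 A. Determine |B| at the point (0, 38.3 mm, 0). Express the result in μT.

For a finite straight segment, B = (μ₀I/4πd)(sinθ₁ + sinθ₂), where θ₁, θ₂ are the angles from the perpendicular to each end.
The perpendicular distance is d = 0.0383 m; the end-offsets along the wire are a = 0.0211 m and b = 0.0702 m.
sinθ₁ = 0.0211/√(0.0211²+0.0383²) = 0.4825; sinθ₂ = 0.0702/√(0.0702²+0.0383²) = 0.8778.
B = (4π×10⁻⁷ × 0.720) / (4π × 0.0383) × (0.4825 + 0.8778) = 2.56×10⁻⁶ T.

B ≈ 2.56 μT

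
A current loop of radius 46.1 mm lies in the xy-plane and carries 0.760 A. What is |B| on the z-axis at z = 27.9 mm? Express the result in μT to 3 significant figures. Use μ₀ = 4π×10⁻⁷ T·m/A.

On the axis of a circular loop, B = μ₀IR² / [2(R²+z²)^(3/2)].
R² + z² = (0.0461)² + (0.0279)² = 0.002904 m², and (R²+z²)^(3/2) = 1.56×10⁻⁴ m³.
B = (4π×10⁻⁷ × 0.760 × 0.002125) / (2 × 1.56×10⁻⁴) = 6.49×10⁻⁶ T.

B ≈ 6.49 μT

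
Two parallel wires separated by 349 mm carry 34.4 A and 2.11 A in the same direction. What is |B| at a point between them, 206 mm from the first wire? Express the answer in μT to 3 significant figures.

B ≈ 30.4 μT

Each long wire gives B = μ₀I/(2πd). Distances are d₁ = 0.206 m and d₂ = 0.143 m.
B₁ = 3.34×10⁻⁵ T, B₂ = 2.95×10⁻⁶ T.
Between parallel currents the two contributions point in opposite directions, so they subtract. B = |B₁ − B₂| = |3.34×10⁻⁵ − 2.95×10⁻⁶| = 3.04×10⁻⁵ T.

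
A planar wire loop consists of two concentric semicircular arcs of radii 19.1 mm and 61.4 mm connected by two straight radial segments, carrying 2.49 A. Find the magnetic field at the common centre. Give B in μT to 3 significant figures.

B ≈ 28.2 μT

The radial connectors point toward the centre, so dl × r̂ = 0 and they contribute nothing.
Each semicircle gives μ₀I/(4R): inner arc 4.10×10⁻⁵ T, outer arc 1.27×10⁻⁵ T.
The two arcs carry current in opposite angular senses, so their fields oppose: B = |4.10×10⁻⁵ − 1.27×10⁻⁵| = 2.82×10⁻⁵ T.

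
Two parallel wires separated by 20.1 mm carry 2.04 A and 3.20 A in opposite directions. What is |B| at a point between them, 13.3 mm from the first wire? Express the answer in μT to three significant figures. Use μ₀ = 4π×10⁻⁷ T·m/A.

B ≈ 125 μT

Each long wire gives B = μ₀I/(2πd). Distances are d₁ = 0.0133 m and d₂ = 0.0068 m.
B₁ = 3.07×10⁻⁵ T, B₂ = 9.41×10⁻⁵ T.
Between antiparallel currents both contributions point the same way, so they add. B = B₁ + B₂ = 3.07×10⁻⁵ + 9.41×10⁻⁵ = 1.25×10⁻⁴ T.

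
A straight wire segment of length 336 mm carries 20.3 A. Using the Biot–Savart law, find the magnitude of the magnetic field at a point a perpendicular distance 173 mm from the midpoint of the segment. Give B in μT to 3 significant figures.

For a finite straight segment, B = (μ₀I/4πd)(sinθ₁ + sinθ₂), where θ₁, θ₂ are the angles from the perpendicular to each end.
The perpendicular from the point meets the wire at its midpoint, so each end is L/2 = 0.168 m away along the wire.
sinθ₁ = 0.168/√(0.168²+0.173²) = 0.6967; sinθ₂ = 0.168/√(0.168²+0.173²) = 0.6967.
B = (4π×10⁻⁷ × 20.3) / (4π × 0.173) × (0.6967 + 0.6967) = 1.63×10⁻⁵ T.

B ≈ 16.3 μT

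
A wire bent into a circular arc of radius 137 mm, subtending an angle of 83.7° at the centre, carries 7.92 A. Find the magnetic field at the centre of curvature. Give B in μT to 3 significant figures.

The Biot–Savart field of a circular arc at its centre is B = μ₀Iφ/(4πR), with φ = 1.461 rad.
B = (4π×10⁻⁷ × 7.92 × 1.461) / (4π × 0.137) = 8.45×10⁻⁶ T.

B ≈ 8.45 μT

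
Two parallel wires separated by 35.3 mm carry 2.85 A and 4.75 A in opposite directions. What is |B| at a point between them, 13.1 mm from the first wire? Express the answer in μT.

B ≈ 86.3 μT

Each long wire gives B = μ₀I/(2πd). Distances are d₁ = 0.0131 m and d₂ = 0.0222 m.
B₁ = 4.35×10⁻⁵ T, B₂ = 4.28×10⁻⁵ T.
Between antiparallel currents both contributions point the same way, so they add. B = B₁ + B₂ = 4.35×10⁻⁵ + 4.28×10⁻⁵ = 8.63×10⁻⁵ T.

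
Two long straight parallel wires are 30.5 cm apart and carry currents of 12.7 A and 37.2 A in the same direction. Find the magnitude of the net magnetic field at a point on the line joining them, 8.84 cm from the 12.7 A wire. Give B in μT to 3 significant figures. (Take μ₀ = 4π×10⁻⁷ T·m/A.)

Each long wire gives B = μ₀I/(2πd). Distances are d₁ = 0.0884 m and d₂ = 0.2166 m.
B₁ = 2.87×10⁻⁵ T, B₂ = 3.43×10⁻⁵ T.
Between parallel currents the two contributions point in opposite directions, so they subtract. B = |B₁ − B₂| = |2.87×10⁻⁵ − 3.43×10⁻⁵| = 5.62×10⁻⁶ T.

B ≈ 5.62 μT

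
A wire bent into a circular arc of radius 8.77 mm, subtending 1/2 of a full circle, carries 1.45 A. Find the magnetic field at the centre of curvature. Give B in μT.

The Biot–Savart field of a circular arc at its centre is B = μ₀Iφ/(4πR), with φ = 3.142 rad.
B = (4π×10⁻⁷ × 1.45 × 3.142) / (4π × 0.00877) = 5.19×10⁻⁵ T.

B ≈ 51.9 μT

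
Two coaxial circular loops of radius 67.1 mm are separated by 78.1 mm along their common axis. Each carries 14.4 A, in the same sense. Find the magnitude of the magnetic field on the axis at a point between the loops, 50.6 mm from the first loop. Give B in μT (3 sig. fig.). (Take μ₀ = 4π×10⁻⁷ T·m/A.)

B ≈ 175 μT

Each loop contributes B = μ₀IR²/[2(R²+z²)^(3/2)] on the axis, with z measured from that loop.
Loop 1 (z = 0.0506 m): B₁ = 6.86×10⁻⁵ T. Loop 2 (z = 0.0275 m): B₂ = 1.07×10⁻⁴ T.
The fields add: B = B₁ + B₂ = 1.75×10⁻⁴ T.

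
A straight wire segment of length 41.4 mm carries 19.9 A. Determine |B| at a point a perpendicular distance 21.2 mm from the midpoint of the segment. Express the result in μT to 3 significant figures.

B ≈ 131 μT

For a finite straight segment, B = (μ₀I/4πd)(sinθ₁ + sinθ₂), where θ₁, θ₂ are the angles from the perpendicular to each end.
The perpendicular from the point meets the wire at its midpoint, so each end is L/2 = 0.0207 m away along the wire.
sinθ₁ = 0.0207/√(0.0207²+0.0212²) = 0.6986; sinθ₂ = 0.0207/√(0.0207²+0.0212²) = 0.6986.
B = (4π×10⁻⁷ × 19.9) / (4π × 0.0212) × (0.6986 + 0.6986) = 1.31×10⁻⁴ T.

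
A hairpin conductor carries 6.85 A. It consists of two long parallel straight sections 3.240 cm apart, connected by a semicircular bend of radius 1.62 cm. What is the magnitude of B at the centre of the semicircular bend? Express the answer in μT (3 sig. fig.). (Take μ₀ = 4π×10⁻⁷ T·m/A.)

The semicircular arc contributes B_arc = μ₀I·π/(4πR) = μ₀I/(4R) = 1.33×10⁻⁴ T.
Each semi-infinite lead is at perpendicular distance R = 0.0162 m from the centre, with the perpendicular foot at its near end, so it contributes μ₀I/(4πR); both point the same way, together 8.46×10⁻⁵ T.
Arc and leads all point the same direction: B = 1.33×10⁻⁴ + 8.46×10⁻⁵ = 2.17×10⁻⁴ T.

B ≈ 217 μT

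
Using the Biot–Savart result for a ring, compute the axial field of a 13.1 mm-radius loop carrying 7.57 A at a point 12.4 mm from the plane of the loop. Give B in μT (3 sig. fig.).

On the axis of a circular loop, B = μ₀IR² / [2(R²+z²)^(3/2)].
R² + z² = (0.0131)² + (0.0124)² = 0.0003254 m², and (R²+z²)^(3/2) = 5.87×10⁻⁶ m³.
B = (4π×10⁻⁷ × 7.57 × 0.0001716) / (2 × 5.87×10⁻⁶) = 1.39×10⁻⁴ T.

B ≈ 139 μT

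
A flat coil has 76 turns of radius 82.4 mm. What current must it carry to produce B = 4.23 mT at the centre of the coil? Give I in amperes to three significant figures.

For an N-turn coil, B = Nμ₀I/(2R) with R = 0.0824 m, so I = 2RB/(Nμ₀) = 2 × 0.0824 × 4.23×10⁻³ / (76 × 4π×10⁻⁷) = 7.30 A.

I ≈ 7.30 A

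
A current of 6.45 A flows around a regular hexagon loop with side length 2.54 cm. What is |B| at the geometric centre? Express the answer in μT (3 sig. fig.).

Each side is a finite straight segment at perpendicular distance d = a/(2 tan(π/6)) = 0.022 m from the centre, with end-angles ±π/6.
One side contributes B₁ = (μ₀I/4πd)·2 sin(π/6) = 2.93×10⁻⁵ T.
All 6 sides add in the same direction: B = 6 × 2.93×10⁻⁵ = 1.76×10⁻⁴ T.

B ≈ 176 μT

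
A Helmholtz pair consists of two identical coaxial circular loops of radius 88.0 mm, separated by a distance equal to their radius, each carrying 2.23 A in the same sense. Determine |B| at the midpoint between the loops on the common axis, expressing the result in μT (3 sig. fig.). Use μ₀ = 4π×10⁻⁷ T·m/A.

B ≈ 22.8 μT

Each loop contributes B = μ₀IR²/[2(R²+z²)^(3/2)] on the axis, with z measured from that loop.
Loop 1 (z = 0.044 m): B₁ = 1.14×10⁻⁵ T. Loop 2 (z = 0.044 m): B₂ = 1.14×10⁻⁵ T.
The fields add: B = B₁ + B₂ = 2.28×10⁻⁵ T.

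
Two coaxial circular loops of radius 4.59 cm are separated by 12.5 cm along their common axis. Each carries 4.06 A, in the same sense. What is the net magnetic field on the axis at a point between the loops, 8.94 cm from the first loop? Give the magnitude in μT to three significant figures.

Each loop contributes B = μ₀IR²/[2(R²+z²)^(3/2)] on the axis, with z measured from that loop.
Loop 1 (z = 0.0894 m): B₁ = 5.30×10⁻⁶ T. Loop 2 (z = 0.0356 m): B₂ = 2.74×10⁻⁵ T.
The fields add: B = B₁ + B₂ = 3.27×10⁻⁵ T.

B ≈ 32.7 μT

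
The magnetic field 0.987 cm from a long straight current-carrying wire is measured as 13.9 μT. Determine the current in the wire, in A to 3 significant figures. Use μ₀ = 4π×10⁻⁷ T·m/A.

For a long straight wire B = μ₀I/(2πd), so I = 2πdB/μ₀.
I = 2π × 0.00987 × 1.39×10⁻⁵ / (4π×10⁻⁷) = 0.686 A.

I ≈ 0.686 A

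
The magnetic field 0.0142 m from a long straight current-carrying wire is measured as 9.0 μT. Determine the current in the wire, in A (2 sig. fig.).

For a long straight wire B = μ₀I/(2πd), so I = 2πdB/μ₀.
I = 2π × 0.0142 × 9.00×10⁻⁶ / (4π×10⁻⁷) = 0.639 A.

I ≈ 0.64 A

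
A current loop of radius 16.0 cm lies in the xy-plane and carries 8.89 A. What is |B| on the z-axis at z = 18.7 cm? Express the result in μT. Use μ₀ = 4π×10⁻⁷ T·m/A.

B ≈ 9.59 μT

On the axis of a circular loop, B = μ₀IR² / [2(R²+z²)^(3/2)].
R² + z² = (0.16)² + (0.187)² = 0.06057 m², and (R²+z²)^(3/2) = 1.49×10⁻² m³.
B = (4π×10⁻⁷ × 8.89 × 0.0256) / (2 × 1.49×10⁻²) = 9.59×10⁻⁶ T.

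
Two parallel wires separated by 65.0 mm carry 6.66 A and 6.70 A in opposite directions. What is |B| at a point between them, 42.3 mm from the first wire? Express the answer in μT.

B ≈ 90.5 μT

Each long wire gives B = μ₀I/(2πd). Distances are d₁ = 0.0423 m and d₂ = 0.0227 m.
B₁ = 3.15×10⁻⁵ T, B₂ = 5.90×10⁻⁵ T.
Between antiparallel currents both contributions point the same way, so they add. B = B₁ + B₂ = 3.15×10⁻⁵ + 5.90×10⁻⁵ = 9.05×10⁻⁵ T.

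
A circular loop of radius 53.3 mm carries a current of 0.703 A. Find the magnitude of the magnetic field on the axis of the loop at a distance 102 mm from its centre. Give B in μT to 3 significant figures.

B ≈ 0.823 μT

On the axis of a circular loop, B = μ₀IR² / [2(R²+z²)^(3/2)].
R² + z² = (0.0533)² + (0.102)² = 0.01324 m², and (R²+z²)^(3/2) = 1.52×10⁻³ m³.
B = (4π×10⁻⁷ × 0.703 × 0.002841) / (2 × 1.52×10⁻³) = 8.23×10⁻⁷ T.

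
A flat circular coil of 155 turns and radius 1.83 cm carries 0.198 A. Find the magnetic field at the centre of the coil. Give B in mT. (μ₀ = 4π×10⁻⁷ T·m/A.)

For an N-turn flat coil, B = Nμ₀I/(2R) with R = 0.0183 m.
B = 155 × 6.80×10⁻⁶ T = 1.05×10⁻³ T.

B ≈ 1.05 mT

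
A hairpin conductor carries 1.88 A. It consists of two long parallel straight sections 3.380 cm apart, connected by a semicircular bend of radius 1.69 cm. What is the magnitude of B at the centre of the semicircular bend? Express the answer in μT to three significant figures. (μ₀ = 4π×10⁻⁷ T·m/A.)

B ≈ 57.2 μT

The semicircular arc contributes B_arc = μ₀I·π/(4πR) = μ₀I/(4R) = 3.49×10⁻⁵ T.
Each semi-infinite lead is at perpendicular distance R = 0.0169 m from the centre, with the perpendicular foot at its near end, so it contributes μ₀I/(4πR); both point the same way, together 2.22×10⁻⁵ T.
Arc and leads all point the same direction: B = 3.49×10⁻⁵ + 2.22×10⁻⁵ = 5.72×10⁻⁵ T.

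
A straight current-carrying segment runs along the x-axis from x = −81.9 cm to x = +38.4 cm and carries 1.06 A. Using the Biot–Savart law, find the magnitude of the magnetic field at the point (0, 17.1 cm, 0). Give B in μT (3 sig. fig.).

B ≈ 1.17 μT

For a finite straight segment, B = (μ₀I/4πd)(sinθ₁ + sinθ₂), where θ₁, θ₂ are the angles from the perpendicular to each end.
The perpendicular distance is d = 0.171 m; the end-offsets along the wire are a = 0.819 m and b = 0.384 m.
sinθ₁ = 0.819/√(0.819²+0.171²) = 0.9789; sinθ₂ = 0.384/√(0.384²+0.171²) = 0.9135.
B = (4π×10⁻⁷ × 1.06) / (4π × 0.171) × (0.9789 + 0.9135) = 1.17×10⁻⁶ T.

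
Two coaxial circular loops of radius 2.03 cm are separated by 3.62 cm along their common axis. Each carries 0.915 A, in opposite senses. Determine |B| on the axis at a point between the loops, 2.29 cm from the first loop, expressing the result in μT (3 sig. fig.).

B ≈ 8.31 μT

Each loop contributes B = μ₀IR²/[2(R²+z²)^(3/2)] on the axis, with z measured from that loop.
Loop 1 (z = 0.0229 m): B₁ = 8.27×10⁻⁶ T. Loop 2 (z = 0.0133 m): B₂ = 1.66×10⁻⁵ T.
The fields oppose: B = |B₁ − B₂| = 8.31×10⁻⁶ T.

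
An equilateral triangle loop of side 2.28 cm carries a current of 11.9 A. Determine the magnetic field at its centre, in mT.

B ≈ 0.939 mT

Each side is a finite straight segment at perpendicular distance d = a/(2 tan(π/3)) = 0.006582 m from the centre, with end-angles ±π/3.
One side contributes B₁ = (μ₀I/4πd)·2 sin(π/3) = 3.13×10⁻⁴ T.
All 3 sides add in the same direction: B = 3 × 3.13×10⁻⁴ = 9.39×10⁻⁴ T.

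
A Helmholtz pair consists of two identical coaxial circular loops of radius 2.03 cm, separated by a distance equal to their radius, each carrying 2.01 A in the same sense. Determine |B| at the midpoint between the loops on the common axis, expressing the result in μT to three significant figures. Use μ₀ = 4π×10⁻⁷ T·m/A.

Each loop contributes B = μ₀IR²/[2(R²+z²)^(3/2)] on the axis, with z measured from that loop.
Loop 1 (z = 0.01015 m): B₁ = 4.45×10⁻⁵ T. Loop 2 (z = 0.01015 m): B₂ = 4.45×10⁻⁵ T.
The fields add: B = B₁ + B₂ = 8.90×10⁻⁵ T.

B ≈ 89.0 μT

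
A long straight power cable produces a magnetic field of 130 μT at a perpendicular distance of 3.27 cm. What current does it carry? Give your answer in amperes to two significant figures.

For a long straight wire B = μ₀I/(2πd), so I = 2πdB/μ₀.
I = 2π × 0.0327 × 1.30×10⁻⁴ / (4π×10⁻⁷) = 21.3 A.

I ≈ 21 A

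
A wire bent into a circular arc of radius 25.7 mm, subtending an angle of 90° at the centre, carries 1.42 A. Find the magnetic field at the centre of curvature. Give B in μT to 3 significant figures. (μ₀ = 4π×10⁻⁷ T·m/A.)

The Biot–Savart field of a circular arc at its centre is B = μ₀Iφ/(4πR), with φ = 1.571 rad.
B = (4π×10⁻⁷ × 1.42 × 1.571) / (4π × 0.0257) = 8.68×10⁻⁶ T.

B ≈ 8.68 μT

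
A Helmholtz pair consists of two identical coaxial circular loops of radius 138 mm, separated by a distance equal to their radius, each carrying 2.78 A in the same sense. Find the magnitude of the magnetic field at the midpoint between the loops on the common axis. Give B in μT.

Each loop contributes B = μ₀IR²/[2(R²+z²)^(3/2)] on the axis, with z measured from that loop.
Loop 1 (z = 0.069 m): B₁ = 9.06×10⁻⁶ T. Loop 2 (z = 0.069 m): B₂ = 9.06×10⁻⁶ T.
The fields add: B = B₁ + B₂ = 1.81×10⁻⁵ T.

B ≈ 18.1 μT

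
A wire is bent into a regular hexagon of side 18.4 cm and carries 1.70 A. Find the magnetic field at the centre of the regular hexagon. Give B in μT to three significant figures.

B ≈ 6.40 μT

Each side is a finite straight segment at perpendicular distance d = a/(2 tan(π/6)) = 0.1593 m from the centre, with end-angles ±π/6.
One side contributes B₁ = (μ₀I/4πd)·2 sin(π/6) = 1.07×10⁻⁶ T.
All 6 sides add in the same direction: B = 6 × 1.07×10⁻⁶ = 6.40×10⁻⁶ T.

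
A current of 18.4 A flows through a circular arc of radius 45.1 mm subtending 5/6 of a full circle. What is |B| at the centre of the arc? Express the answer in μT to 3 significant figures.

The Biot–Savart field of a circular arc at its centre is B = μ₀Iφ/(4πR), with φ = 5.236 rad.
B = (4π×10⁻⁷ × 18.4 × 5.236) / (4π × 0.0451) = 2.14×10⁻⁴ T.

B ≈ 214 μT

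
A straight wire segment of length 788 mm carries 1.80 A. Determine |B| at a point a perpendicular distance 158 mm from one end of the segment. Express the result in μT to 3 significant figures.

For a finite straight segment, B = (μ₀I/4πd)(sinθ₁ + sinθ₂), where θ₁, θ₂ are the angles from the perpendicular to each end.
The perpendicular foot is at one end, so the two end-offsets along the wire are 0 and L = 0.788 m.
sinθ₁ = 0/√(0²+0.158²) = 0.0000; sinθ₂ = 0.788/√(0.788²+0.158²) = 0.9805.
B = (4π×10⁻⁷ × 1.80) / (4π × 0.158) × (0.0000 + 0.9805) = 1.12×10⁻⁶ T.

B ≈ 1.12 μT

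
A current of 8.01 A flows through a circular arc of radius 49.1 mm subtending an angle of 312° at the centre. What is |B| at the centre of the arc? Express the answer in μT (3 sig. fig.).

B ≈ 88.8 μT

The Biot–Savart field of a circular arc at its centre is B = μ₀Iφ/(4πR), with φ = 5.445 rad.
B = (4π×10⁻⁷ × 8.01 × 5.445) / (4π × 0.0491) = 8.88×10⁻⁵ T.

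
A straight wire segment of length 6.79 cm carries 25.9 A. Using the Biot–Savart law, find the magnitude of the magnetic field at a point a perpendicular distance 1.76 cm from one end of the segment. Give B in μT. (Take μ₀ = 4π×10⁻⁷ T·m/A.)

For a finite straight segment, B = (μ₀I/4πd)(sinθ₁ + sinθ₂), where θ₁, θ₂ are the angles from the perpendicular to each end.
The perpendicular foot is at one end, so the two end-offsets along the wire are 0 and L = 0.0679 m.
sinθ₁ = 0/√(0²+0.0176²) = 0.0000; sinθ₂ = 0.0679/√(0.0679²+0.0176²) = 0.9680.
B = (4π×10⁻⁷ × 25.9) / (4π × 0.0176) × (0.0000 + 0.9680) = 1.42×10⁻⁴ T.

B ≈ 142 μT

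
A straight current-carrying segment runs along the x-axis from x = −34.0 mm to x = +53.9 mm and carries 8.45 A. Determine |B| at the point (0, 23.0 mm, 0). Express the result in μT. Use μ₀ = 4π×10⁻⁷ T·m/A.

For a finite straight segment, B = (μ₀I/4πd)(sinθ₁ + sinθ₂), where θ₁, θ₂ are the angles from the perpendicular to each end.
The perpendicular distance is d = 0.023 m; the end-offsets along the wire are a = 0.034 m and b = 0.0539 m.
sinθ₁ = 0.034/√(0.034²+0.023²) = 0.8283; sinθ₂ = 0.0539/√(0.0539²+0.023²) = 0.9198.
B = (4π×10⁻⁷ × 8.45) / (4π × 0.023) × (0.8283 + 0.9198) = 6.42×10⁻⁵ T.

B ≈ 64.2 μT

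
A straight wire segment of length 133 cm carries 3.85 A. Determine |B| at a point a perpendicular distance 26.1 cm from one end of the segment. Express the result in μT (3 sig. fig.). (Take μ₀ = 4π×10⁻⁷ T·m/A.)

B ≈ 1.45 μT

For a finite straight segment, B = (μ₀I/4πd)(sinθ₁ + sinθ₂), where θ₁, θ₂ are the angles from the perpendicular to each end.
The perpendicular foot is at one end, so the two end-offsets along the wire are 0 and L = 1.33 m.
sinθ₁ = 0/√(0²+0.261²) = 0.0000; sinθ₂ = 1.33/√(1.33²+0.261²) = 0.9813.
B = (4π×10⁻⁷ × 3.85) / (4π × 0.261) × (0.0000 + 0.9813) = 1.45×10⁻⁶ T.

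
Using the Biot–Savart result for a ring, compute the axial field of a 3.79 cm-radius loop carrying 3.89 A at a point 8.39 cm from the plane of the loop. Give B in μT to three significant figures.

B ≈ 4.50 μT

On the axis of a circular loop, B = μ₀IR² / [2(R²+z²)^(3/2)].
R² + z² = (0.0379)² + (0.0839)² = 0.008476 m², and (R²+z²)^(3/2) = 7.80×10⁻⁴ m³.
B = (4π×10⁻⁷ × 3.89 × 0.001436) / (2 × 7.80×10⁻⁴) = 4.50×10⁻⁶ T.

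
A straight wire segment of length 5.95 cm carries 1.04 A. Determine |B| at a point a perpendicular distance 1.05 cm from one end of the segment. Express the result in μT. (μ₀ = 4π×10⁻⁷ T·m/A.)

B ≈ 9.75 μT

For a finite straight segment, B = (μ₀I/4πd)(sinθ₁ + sinθ₂), where θ₁, θ₂ are the angles from the perpendicular to each end.
The perpendicular foot is at one end, so the two end-offsets along the wire are 0 and L = 0.0595 m.
sinθ₁ = 0/√(0²+0.0105²) = 0.0000; sinθ₂ = 0.0595/√(0.0595²+0.0105²) = 0.9848.
B = (4π×10⁻⁷ × 1.04) / (4π × 0.0105) × (0.0000 + 0.9848) = 9.75×10⁻⁶ T.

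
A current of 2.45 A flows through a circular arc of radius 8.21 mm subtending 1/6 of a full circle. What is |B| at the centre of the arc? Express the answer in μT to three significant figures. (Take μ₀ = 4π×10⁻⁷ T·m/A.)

The Biot–Savart field of a circular arc at its centre is B = μ₀Iφ/(4πR), with φ = 1.047 rad.
B = (4π×10⁻⁷ × 2.45 × 1.047) / (4π × 0.00821) = 3.13×10⁻⁵ T.

B ≈ 31.3 μT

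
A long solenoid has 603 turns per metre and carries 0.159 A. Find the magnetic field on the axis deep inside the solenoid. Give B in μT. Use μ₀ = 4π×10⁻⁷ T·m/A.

B ≈ 120 μT

Inside a long solenoid, B = μ₀nI with n = 603 turns/m.
B = 4π×10⁻⁷ × 603 × 0.159 = 1.20×10⁻⁴ T.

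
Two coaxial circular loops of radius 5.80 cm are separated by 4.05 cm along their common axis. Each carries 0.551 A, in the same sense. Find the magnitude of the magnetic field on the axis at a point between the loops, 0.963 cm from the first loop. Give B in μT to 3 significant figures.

Each loop contributes B = μ₀IR²/[2(R²+z²)^(3/2)] on the axis, with z measured from that loop.
Loop 1 (z = 0.00963 m): B₁ = 5.73×10⁻⁶ T. Loop 2 (z = 0.03087 m): B₂ = 4.11×10⁻⁶ T.
The fields add: B = B₁ + B₂ = 9.84×10⁻⁶ T.

B ≈ 9.84 μT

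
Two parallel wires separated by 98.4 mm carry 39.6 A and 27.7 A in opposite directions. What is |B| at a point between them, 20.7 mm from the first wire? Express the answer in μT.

Each long wire gives B = μ₀I/(2πd). Distances are d₁ = 0.0207 m and d₂ = 0.0777 m.
B₁ = 3.83×10⁻⁴ T, B₂ = 7.13×10⁻⁵ T.
Between antiparallel currents both contributions point the same way, so they add. B = B₁ + B₂ = 3.83×10⁻⁴ + 7.13×10⁻⁵ = 4.54×10⁻⁴ T.

B ≈ 454 μT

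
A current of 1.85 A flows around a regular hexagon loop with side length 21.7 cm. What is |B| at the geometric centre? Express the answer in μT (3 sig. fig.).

B ≈ 5.91 μT

Each side is a finite straight segment at perpendicular distance d = a/(2 tan(π/6)) = 0.1879 m from the centre, with end-angles ±π/6.
One side contributes B₁ = (μ₀I/4πd)·2 sin(π/6) = 9.84×10⁻⁷ T.
All 6 sides add in the same direction: B = 6 × 9.84×10⁻⁷ = 5.91×10⁻⁶ T.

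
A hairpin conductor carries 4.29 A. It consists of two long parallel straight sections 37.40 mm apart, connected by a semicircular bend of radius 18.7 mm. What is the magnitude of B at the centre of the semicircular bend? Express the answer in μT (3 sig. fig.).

The semicircular arc contributes B_arc = μ₀I·π/(4πR) = μ₀I/(4R) = 7.21×10⁻⁵ T.
Each semi-infinite lead is at perpendicular distance R = 0.0187 m from the centre, with the perpendicular foot at its near end, so it contributes μ₀I/(4πR); both point the same way, together 4.59×10⁻⁵ T.
Arc and leads all point the same direction: B = 7.21×10⁻⁵ + 4.59×10⁻⁵ = 1.18×10⁻⁴ T.

B ≈ 118 μT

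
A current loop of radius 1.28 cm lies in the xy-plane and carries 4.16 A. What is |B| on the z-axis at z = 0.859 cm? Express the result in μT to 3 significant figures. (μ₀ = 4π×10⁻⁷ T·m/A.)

On the axis of a circular loop, B = μ₀IR² / [2(R²+z²)^(3/2)].
R² + z² = (0.0128)² + (0.00859)² = 0.0002376 m², and (R²+z²)^(3/2) = 3.66×10⁻⁶ m³.
B = (4π×10⁻⁷ × 4.16 × 0.0001638) / (2 × 3.66×10⁻⁶) = 1.17×10⁻⁴ T.

B ≈ 117 μT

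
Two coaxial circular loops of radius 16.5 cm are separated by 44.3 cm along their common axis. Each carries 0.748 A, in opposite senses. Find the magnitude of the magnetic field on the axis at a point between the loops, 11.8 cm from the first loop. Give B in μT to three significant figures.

Each loop contributes B = μ₀IR²/[2(R²+z²)^(3/2)] on the axis, with z measured from that loop.
Loop 1 (z = 0.118 m): B₁ = 1.53×10⁻⁶ T. Loop 2 (z = 0.325 m): B₂ = 2.64×10⁻⁷ T.
The fields oppose: B = |B₁ − B₂| = 1.27×10⁻⁶ T.

B ≈ 1.27 μT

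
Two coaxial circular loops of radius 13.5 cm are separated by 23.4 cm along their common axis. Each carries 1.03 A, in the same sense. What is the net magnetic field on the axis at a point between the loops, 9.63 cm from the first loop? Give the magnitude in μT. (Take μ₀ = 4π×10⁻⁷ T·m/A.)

Each loop contributes B = μ₀IR²/[2(R²+z²)^(3/2)] on the axis, with z measured from that loop.
Loop 1 (z = 0.0963 m): B₁ = 2.59×10⁻⁶ T. Loop 2 (z = 0.1377 m): B₂ = 1.64×10⁻⁶ T.
The fields add: B = B₁ + B₂ = 4.23×10⁻⁶ T.

B ≈ 4.23 μT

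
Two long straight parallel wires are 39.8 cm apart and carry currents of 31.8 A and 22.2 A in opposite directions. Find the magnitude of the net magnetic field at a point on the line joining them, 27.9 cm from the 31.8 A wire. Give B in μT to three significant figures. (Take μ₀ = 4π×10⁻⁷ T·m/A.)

Each long wire gives B = μ₀I/(2πd). Distances are d₁ = 0.279 m and d₂ = 0.119 m.
B₁ = 2.28×10⁻⁵ T, B₂ = 3.73×10⁻⁵ T.
Between antiparallel currents both contributions point the same way, so they add. B = B₁ + B₂ = 2.28×10⁻⁵ + 3.73×10⁻⁵ = 6.01×10⁻⁵ T.

B ≈ 60.1 μT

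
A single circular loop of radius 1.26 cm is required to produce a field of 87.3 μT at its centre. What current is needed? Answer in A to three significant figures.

I ≈ 1.75 A

At the centre of a circular loop B = μ₀I/(2R), so I = 2RB/μ₀.
With R = 0.0126 m, I = 2 × 0.0126 × 8.73×10⁻⁵ / (4π×10⁻⁷) = 1.75 A.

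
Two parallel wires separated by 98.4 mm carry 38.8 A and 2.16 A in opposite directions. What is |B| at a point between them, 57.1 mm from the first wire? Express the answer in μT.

Each long wire gives B = μ₀I/(2πd). Distances are d₁ = 0.0571 m and d₂ = 0.0413 m.
B₁ = 1.36×10⁻⁴ T, B₂ = 1.05×10⁻⁵ T.
Between antiparallel currents both contributions point the same way, so they add. B = B₁ + B₂ = 1.36×10⁻⁴ + 1.05×10⁻⁵ = 1.46×10⁻⁴ T.

B ≈ 146 μT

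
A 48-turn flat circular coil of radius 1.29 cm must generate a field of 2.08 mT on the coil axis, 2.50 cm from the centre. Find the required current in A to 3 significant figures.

I ≈ 9.23 A

For an N-turn coil, B = Nμ₀IR²/[2(R²+z²)^(3/2)] with R = 0.0129 m, z = 0.025 m, so I = 2B(R²+z²)^(3/2)/(Nμ₀R²) = 2 × 2.08×10⁻³ × 2.23×10⁻⁵ / (48 × 4π×10⁻⁷ × 0.0001664) = 9.23 A.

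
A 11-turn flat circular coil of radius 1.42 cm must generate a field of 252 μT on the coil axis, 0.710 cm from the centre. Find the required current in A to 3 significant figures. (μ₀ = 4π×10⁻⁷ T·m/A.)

I ≈ 0.724 A

For an N-turn coil, B = Nμ₀IR²/[2(R²+z²)^(3/2)] with R = 0.0142 m, z = 0.0071 m, so I = 2B(R²+z²)^(3/2)/(Nμ₀R²) = 2 × 2.52×10⁻⁴ × 4.00×10⁻⁶ / (11 × 4π×10⁻⁷ × 0.0002016) = 0.724 A.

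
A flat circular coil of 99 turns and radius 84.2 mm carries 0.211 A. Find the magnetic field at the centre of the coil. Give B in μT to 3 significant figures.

For an N-turn flat coil, B = Nμ₀I/(2R) with R = 0.0842 m.
B = 99 × 1.57×10⁻⁶ T = 1.56×10⁻⁴ T.

B ≈ 156 μT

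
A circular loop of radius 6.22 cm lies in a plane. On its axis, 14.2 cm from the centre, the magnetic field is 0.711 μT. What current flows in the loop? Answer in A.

On the axis of a loop, B = μ₀IR²/[2(R²+z²)^(3/2)], so I = 2B(R²+z²)^(3/2)/(μ₀R²).
R² + z² = 0.003869 + 0.02016 = 0.02403 m²; raised to 3/2 gives 3.73×10⁻³ m³.
I = 2 × 7.11×10⁻⁷ × 3.73×10⁻³ / (1.26×10⁻⁶ × 0.003869) = 1.09 A.

I ≈ 1.09 A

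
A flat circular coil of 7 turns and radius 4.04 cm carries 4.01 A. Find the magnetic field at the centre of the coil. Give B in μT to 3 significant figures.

For an N-turn flat coil, B = Nμ₀I/(2R) with R = 0.0404 m.
B = 7 × 6.24×10⁻⁵ T = 4.37×10⁻⁴ T.

B ≈ 437 μT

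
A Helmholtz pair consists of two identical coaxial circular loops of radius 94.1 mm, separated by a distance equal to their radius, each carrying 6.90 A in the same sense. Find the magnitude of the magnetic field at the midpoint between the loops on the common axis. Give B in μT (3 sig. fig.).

Each loop contributes B = μ₀IR²/[2(R²+z²)^(3/2)] on the axis, with z measured from that loop.
Loop 1 (z = 0.04705 m): B₁ = 3.30×10⁻⁵ T. Loop 2 (z = 0.04705 m): B₂ = 3.30×10⁻⁵ T.
The fields add: B = B₁ + B₂ = 6.59×10⁻⁵ T.

B ≈ 65.9 μT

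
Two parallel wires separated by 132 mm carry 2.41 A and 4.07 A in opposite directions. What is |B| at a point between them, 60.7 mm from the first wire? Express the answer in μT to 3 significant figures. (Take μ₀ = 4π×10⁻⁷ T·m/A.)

Each long wire gives B = μ₀I/(2πd). Distances are d₁ = 0.0607 m and d₂ = 0.0713 m.
B₁ = 7.94×10⁻⁶ T, B₂ = 1.14×10⁻⁵ T.
Between antiparallel currents both contributions point the same way, so they add. B = B₁ + B₂ = 7.94×10⁻⁶ + 1.14×10⁻⁵ = 1.94×10⁻⁵ T.

B ≈ 19.4 μT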